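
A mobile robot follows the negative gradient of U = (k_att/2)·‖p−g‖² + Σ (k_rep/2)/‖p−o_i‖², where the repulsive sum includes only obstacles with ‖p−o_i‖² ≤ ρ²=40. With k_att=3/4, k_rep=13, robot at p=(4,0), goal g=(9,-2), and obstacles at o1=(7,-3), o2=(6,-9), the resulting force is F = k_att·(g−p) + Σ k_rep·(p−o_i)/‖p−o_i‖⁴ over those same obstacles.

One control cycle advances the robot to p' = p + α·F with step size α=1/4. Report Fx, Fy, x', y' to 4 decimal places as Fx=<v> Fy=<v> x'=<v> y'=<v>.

F_att = 3/4·(g−p) = 3/4·(5,-2) = (3.7500,-1.5000)
o1: d²=18 ≤ ρ²=40; F_rep = 13·(-3,3)/18² = (-0.1204,0.1204)
o2: d²=85 > ρ²=40 → inactive
F = F_att + ΣF_rep = (3.6296,-1.3796)
p' = p + 1/4·F = (4.9074,-0.3449)

Fx=3.6296 Fy=-1.3796 x'=4.9074 y'=-0.3449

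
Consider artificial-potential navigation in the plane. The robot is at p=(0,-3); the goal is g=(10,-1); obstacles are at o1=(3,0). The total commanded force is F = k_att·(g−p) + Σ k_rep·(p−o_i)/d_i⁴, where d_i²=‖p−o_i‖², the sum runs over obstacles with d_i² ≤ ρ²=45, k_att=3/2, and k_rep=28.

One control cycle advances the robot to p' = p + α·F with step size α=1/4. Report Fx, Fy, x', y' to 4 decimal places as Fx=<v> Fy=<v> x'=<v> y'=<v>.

F_att = 3/2·(g−p) = 3/2·(10,2) = (15.0000,3.0000)
o1: d²=18 ≤ ρ²=45; F_rep = 28·(-3,-3)/18² = (-0.2593,-0.2593)
F = F_att + ΣF_rep = (14.7407,2.7407)
p' = p + 1/4·F = (3.6852,-2.3148)

Fx=14.7407 Fy=2.7407 x'=3.6852 y'=-2.3148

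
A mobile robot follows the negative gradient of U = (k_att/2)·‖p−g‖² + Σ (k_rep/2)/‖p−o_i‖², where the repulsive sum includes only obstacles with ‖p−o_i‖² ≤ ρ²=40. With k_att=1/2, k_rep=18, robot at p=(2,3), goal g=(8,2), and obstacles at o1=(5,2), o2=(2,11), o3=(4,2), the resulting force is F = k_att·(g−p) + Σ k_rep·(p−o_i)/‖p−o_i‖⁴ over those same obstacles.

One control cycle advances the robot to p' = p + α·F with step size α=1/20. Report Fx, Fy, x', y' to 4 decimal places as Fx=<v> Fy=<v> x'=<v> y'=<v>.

Fx=1.0200 Fy=0.4000 x'=2.0510 y'=3.0200

F_att = 1/2·(g−p) = 1/2·(6,-1) = (3.0000,-0.5000)
o1: d²=10 ≤ ρ²=40; F_rep = 18·(-3,1)/10² = (-0.5400,0.1800)
o2: d²=64 > ρ²=40 → inactive
o3: d²=5 ≤ ρ²=40; F_rep = 18·(-2,1)/5² = (-1.4400,0.7200)
F = F_att + ΣF_rep = (1.0200,0.4000)
p' = p + 1/20·F = (2.0510,3.0200)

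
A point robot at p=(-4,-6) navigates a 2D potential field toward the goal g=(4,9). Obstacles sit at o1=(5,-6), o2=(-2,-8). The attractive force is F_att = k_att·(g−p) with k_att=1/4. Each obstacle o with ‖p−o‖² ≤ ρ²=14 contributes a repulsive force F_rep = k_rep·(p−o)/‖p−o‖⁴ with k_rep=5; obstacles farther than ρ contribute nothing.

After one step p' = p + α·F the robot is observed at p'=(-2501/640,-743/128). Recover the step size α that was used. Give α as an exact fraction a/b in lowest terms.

α = 1/20

F_att = 1/4·(g−p) = 1/4·(8,15) = (2.0000,3.7500)
o1: d²=81 > ρ²=14 → inactive
o2: d²=8 ≤ ρ²=14; F_rep = 5·(-2,2)/8² = (-0.1562,0.1562)
F = F_att + ΣF_rep = (1.8438,3.9062)
Δp = p'−p = (0.0922,0.1953); α = Δx/Fx = (59/640) / (59/32) = 1/20
check: Δy/Fy = (25/128) / (125/32) = 1/20 ✓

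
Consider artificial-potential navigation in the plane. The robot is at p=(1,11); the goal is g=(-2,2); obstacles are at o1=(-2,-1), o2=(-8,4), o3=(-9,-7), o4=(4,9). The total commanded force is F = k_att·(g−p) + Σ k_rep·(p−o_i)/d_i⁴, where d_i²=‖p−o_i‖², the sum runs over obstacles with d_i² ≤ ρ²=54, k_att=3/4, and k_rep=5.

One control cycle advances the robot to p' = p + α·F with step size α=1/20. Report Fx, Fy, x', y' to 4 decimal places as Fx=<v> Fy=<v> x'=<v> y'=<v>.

F_att = 3/4·(g−p) = 3/4·(-3,-9) = (-2.2500,-6.7500)
o1: d²=153 > ρ²=54 → inactive
o2: d²=130 > ρ²=54 → inactive
o3: d²=424 > ρ²=54 → inactive
o4: d²=13 ≤ ρ²=54; F_rep = 5·(-3,2)/13² = (-0.0888,0.0592)
F = F_att + ΣF_rep = (-2.3388,-6.6908)
p' = p + 1/20·F = (0.8831,10.6655)

Fx=-2.3388 Fy=-6.6908 x'=0.8831 y'=10.6655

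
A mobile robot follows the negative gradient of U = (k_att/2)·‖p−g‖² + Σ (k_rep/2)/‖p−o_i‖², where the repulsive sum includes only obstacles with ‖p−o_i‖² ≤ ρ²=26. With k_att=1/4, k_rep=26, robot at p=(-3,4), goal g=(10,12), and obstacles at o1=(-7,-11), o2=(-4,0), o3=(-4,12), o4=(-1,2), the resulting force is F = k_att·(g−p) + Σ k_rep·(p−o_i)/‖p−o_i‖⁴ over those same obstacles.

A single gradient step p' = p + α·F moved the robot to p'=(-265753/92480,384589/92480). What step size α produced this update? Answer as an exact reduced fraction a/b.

α = 1/20

F_att = 1/4·(g−p) = 1/4·(13,8) = (3.2500,2.0000)
o1: d²=241 > ρ²=26 → inactive
o2: d²=17 ≤ ρ²=26; F_rep = 26·(1,4)/17² = (0.0900,0.3599)
o3: d²=65 > ρ²=26 → inactive
o4: d²=8 ≤ ρ²=26; F_rep = 26·(-2,2)/8² = (-0.8125,0.8125)
F = F_att + ΣF_rep = (2.5275,3.1724)
Δp = p'−p = (0.1264,0.1586); α = Δx/Fx = (11687/92480) / (11687/4624) = 1/20
check: Δy/Fy = (14669/92480) / (14669/4624) = 1/20 ✓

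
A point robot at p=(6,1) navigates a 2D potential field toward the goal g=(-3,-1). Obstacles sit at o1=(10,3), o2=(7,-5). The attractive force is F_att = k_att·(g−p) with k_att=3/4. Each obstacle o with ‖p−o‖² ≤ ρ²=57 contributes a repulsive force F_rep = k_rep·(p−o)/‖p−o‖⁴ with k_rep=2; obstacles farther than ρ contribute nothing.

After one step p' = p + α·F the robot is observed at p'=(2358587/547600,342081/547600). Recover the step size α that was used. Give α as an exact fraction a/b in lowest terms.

α = 1/4

F_att = 3/4·(g−p) = 3/4·(-9,-2) = (-6.7500,-1.5000)
o1: d²=20 ≤ ρ²=57; F_rep = 2·(-4,-2)/20² = (-0.0200,-0.0100)
o2: d²=37 ≤ ρ²=57; F_rep = 2·(-1,6)/37² = (-0.0015,0.0088)
F = F_att + ΣF_rep = (-6.7715,-1.5012)
Δp = p'−p = (-1.6929,-0.3753); α = Δx/Fx = (-927013/547600) / (-927013/136900) = 1/4
check: Δy/Fy = (-205519/547600) / (-205519/136900) = 1/4 ✓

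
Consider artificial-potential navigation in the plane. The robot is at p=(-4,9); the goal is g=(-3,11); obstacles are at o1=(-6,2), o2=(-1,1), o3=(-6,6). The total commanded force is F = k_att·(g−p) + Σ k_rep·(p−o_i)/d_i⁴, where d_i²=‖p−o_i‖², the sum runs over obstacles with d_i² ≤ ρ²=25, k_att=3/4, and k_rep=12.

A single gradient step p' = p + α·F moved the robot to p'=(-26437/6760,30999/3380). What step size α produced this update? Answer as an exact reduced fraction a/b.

F_att = 3/4·(g−p) = 3/4·(1,2) = (0.7500,1.5000)
o1: d²=53 > ρ²=25 → inactive
o2: d²=73 > ρ²=25 → inactive
o3: d²=13 ≤ ρ²=25; F_rep = 12·(2,3)/13² = (0.1420,0.2130)
F = F_att + ΣF_rep = (0.8920,1.7130)
Δp = p'−p = (0.0892,0.1713); α = Δx/Fx = (603/6760) / (603/676) = 1/10
check: Δy/Fy = (579/3380) / (579/338) = 1/10 ✓

α = 1/10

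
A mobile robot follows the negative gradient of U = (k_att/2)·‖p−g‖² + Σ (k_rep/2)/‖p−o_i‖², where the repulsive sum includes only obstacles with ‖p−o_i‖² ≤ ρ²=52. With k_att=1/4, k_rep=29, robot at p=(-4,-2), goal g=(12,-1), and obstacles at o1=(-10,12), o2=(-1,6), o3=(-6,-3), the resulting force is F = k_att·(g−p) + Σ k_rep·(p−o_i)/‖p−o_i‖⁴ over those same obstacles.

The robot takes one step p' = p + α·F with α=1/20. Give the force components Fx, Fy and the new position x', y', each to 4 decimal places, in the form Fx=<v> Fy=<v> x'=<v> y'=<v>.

Fx=6.3200 Fy=1.4100 x'=-3.6840 y'=-1.9295

F_att = 1/4·(g−p) = 1/4·(16,1) = (4.0000,0.2500)
o1: d²=232 > ρ²=52 → inactive
o2: d²=73 > ρ²=52 → inactive
o3: d²=5 ≤ ρ²=52; F_rep = 29·(2,1)/5² = (2.3200,1.1600)
F = F_att + ΣF_rep = (6.3200,1.4100)
p' = p + 1/20·F = (-3.6840,-1.9295)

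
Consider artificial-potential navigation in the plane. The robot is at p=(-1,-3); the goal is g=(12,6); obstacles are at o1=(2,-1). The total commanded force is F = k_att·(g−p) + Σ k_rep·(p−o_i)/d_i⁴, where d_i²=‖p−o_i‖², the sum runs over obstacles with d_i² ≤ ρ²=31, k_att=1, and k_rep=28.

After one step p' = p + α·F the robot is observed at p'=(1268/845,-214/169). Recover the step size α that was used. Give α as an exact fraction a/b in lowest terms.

α = 1/5

F_att = 1·(g−p) = 1·(13,9) = (13.0000,9.0000)
o1: d²=13 ≤ ρ²=31; F_rep = 28·(-3,-2)/13² = (-0.4970,-0.3314)
F = F_att + ΣF_rep = (12.5030,8.6686)
Δp = p'−p = (2.5006,1.7337); α = Δx/Fx = (2113/845) / (2113/169) = 1/5
check: Δy/Fy = (293/169) / (1465/169) = 1/5 ✓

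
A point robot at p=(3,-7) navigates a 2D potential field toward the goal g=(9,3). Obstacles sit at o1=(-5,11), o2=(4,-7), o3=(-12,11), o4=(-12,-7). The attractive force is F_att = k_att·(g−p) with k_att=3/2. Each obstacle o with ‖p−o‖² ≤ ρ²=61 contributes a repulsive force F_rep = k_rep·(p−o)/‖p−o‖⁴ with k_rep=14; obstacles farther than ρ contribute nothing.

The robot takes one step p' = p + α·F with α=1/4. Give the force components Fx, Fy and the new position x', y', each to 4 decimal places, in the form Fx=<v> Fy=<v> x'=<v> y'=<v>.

Fx=-5.0000 Fy=15.0000 x'=1.7500 y'=-3.2500

F_att = 3/2·(g−p) = 3/2·(6,10) = (9.0000,15.0000)
o1: d²=388 > ρ²=61 → inactive
o2: d²=1 ≤ ρ²=61; F_rep = 14·(-1,0)/1² = (-14.0000,0.0000)
o3: d²=549 > ρ²=61 → inactive
o4: d²=225 > ρ²=61 → inactive
F = F_att + ΣF_rep = (-5.0000,15.0000)
p' = p + 1/4·F = (1.7500,-3.2500)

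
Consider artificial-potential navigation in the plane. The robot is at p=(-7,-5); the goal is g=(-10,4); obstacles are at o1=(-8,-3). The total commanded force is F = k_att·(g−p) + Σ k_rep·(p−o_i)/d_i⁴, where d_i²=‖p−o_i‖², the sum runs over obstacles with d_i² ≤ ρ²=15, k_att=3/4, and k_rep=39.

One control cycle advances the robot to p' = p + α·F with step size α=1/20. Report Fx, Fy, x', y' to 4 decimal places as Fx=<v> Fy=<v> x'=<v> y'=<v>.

Fx=-0.6900 Fy=3.6300 x'=-7.0345 y'=-4.8185

F_att = 3/4·(g−p) = 3/4·(-3,9) = (-2.2500,6.7500)
o1: d²=5 ≤ ρ²=15; F_rep = 39·(1,-2)/5² = (1.5600,-3.1200)
F = F_att + ΣF_rep = (-0.6900,3.6300)
p' = p + 1/20·F = (-7.0345,-4.8185)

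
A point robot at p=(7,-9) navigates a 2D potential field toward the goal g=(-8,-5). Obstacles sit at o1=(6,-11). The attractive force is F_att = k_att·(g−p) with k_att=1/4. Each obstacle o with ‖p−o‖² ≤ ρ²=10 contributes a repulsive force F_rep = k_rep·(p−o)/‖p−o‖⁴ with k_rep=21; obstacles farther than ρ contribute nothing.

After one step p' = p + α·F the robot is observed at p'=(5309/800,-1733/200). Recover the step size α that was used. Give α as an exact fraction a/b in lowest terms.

α = 1/8

F_att = 1/4·(g−p) = 1/4·(-15,4) = (-3.7500,1.0000)
o1: d²=5 ≤ ρ²=10; F_rep = 21·(1,2)/5² = (0.8400,1.6800)
F = F_att + ΣF_rep = (-2.9100,2.6800)
Δp = p'−p = (-0.3638,0.3350); α = Δx/Fx = (-291/800) / (-291/100) = 1/8
check: Δy/Fy = (67/200) / (67/25) = 1/8 ✓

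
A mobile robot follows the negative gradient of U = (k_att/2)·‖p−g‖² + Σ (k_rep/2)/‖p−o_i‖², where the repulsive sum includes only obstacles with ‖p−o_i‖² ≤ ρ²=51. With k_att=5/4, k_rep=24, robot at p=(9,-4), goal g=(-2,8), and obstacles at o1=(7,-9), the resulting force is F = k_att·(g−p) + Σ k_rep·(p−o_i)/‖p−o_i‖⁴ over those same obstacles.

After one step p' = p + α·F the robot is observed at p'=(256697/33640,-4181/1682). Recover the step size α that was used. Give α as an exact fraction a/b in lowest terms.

F_att = 5/4·(g−p) = 5/4·(-11,12) = (-13.7500,15.0000)
o1: d²=29 ≤ ρ²=51; F_rep = 24·(2,5)/29² = (0.0571,0.1427)
F = F_att + ΣF_rep = (-13.6929,15.1427)
Δp = p'−p = (-1.3693,1.5143); α = Δx/Fx = (-46063/33640) / (-46063/3364) = 1/10
check: Δy/Fy = (2547/1682) / (12735/841) = 1/10 ✓

α = 1/10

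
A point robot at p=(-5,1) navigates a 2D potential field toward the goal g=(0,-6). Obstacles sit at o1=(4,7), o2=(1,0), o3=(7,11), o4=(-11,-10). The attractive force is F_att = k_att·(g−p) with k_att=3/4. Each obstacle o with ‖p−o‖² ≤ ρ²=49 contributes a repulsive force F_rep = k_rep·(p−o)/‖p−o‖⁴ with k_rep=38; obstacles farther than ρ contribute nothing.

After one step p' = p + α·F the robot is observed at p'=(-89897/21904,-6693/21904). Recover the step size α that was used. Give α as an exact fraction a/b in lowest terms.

α = 1/4

F_att = 3/4·(g−p) = 3/4·(5,-7) = (3.7500,-5.2500)
o1: d²=117 > ρ²=49 → inactive
o2: d²=37 ≤ ρ²=49; F_rep = 38·(-6,1)/37² = (-0.1665,0.0278)
o3: d²=244 > ρ²=49 → inactive
o4: d²=157 > ρ²=49 → inactive
F = F_att + ΣF_rep = (3.5835,-5.2222)
Δp = p'−p = (0.8959,-1.3056); α = Δx/Fx = (19623/21904) / (19623/5476) = 1/4
check: Δy/Fy = (-28597/21904) / (-28597/5476) = 1/4 ✓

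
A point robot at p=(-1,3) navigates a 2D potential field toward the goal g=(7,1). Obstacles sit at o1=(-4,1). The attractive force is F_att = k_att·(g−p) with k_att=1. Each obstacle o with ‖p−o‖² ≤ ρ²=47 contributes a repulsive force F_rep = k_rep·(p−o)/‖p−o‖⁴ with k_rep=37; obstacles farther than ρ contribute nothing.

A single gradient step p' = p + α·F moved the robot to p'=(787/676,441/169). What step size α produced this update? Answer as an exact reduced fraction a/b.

F_att = 1·(g−p) = 1·(8,-2) = (8.0000,-2.0000)
o1: d²=13 ≤ ρ²=47; F_rep = 37·(3,2)/13² = (0.6568,0.4379)
F = F_att + ΣF_rep = (8.6568,-1.5621)
Δp = p'−p = (2.1642,-0.3905); α = Δx/Fx = (1463/676) / (1463/169) = 1/4
check: Δy/Fy = (-66/169) / (-264/169) = 1/4 ✓

α = 1/4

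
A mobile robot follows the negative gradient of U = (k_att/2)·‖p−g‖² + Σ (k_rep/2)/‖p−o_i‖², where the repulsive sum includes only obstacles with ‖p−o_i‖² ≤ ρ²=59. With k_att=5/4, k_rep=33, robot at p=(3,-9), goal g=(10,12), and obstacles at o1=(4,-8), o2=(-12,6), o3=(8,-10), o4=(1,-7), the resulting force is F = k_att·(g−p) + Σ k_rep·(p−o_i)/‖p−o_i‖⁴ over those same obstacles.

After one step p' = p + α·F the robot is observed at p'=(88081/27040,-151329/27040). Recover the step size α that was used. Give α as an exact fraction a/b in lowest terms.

F_att = 5/4·(g−p) = 5/4·(7,21) = (8.7500,26.2500)
o1: d²=2 ≤ ρ²=59; F_rep = 33·(-1,-1)/2² = (-8.2500,-8.2500)
o2: d²=450 > ρ²=59 → inactive
o3: d²=26 ≤ ρ²=59; F_rep = 33·(-5,1)/26² = (-0.2441,0.0488)
o4: d²=8 ≤ ρ²=59; F_rep = 33·(2,-2)/8² = (1.0312,-1.0312)
F = F_att + ΣF_rep = (1.2872,17.0176)
Δp = p'−p = (0.2574,3.4035); α = Δx/Fx = (6961/27040) / (6961/5408) = 1/5
check: Δy/Fy = (92031/27040) / (92031/5408) = 1/5 ✓

α = 1/5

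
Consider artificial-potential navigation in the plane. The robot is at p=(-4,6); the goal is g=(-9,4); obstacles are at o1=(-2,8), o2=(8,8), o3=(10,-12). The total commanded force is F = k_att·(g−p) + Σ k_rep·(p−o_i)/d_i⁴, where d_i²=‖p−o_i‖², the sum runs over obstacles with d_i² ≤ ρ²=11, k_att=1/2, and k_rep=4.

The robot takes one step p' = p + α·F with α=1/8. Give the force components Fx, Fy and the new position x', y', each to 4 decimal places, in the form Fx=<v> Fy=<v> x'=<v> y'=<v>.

F_att = 1/2·(g−p) = 1/2·(-5,-2) = (-2.5000,-1.0000)
o1: d²=8 ≤ ρ²=11; F_rep = 4·(-2,-2)/8² = (-0.1250,-0.1250)
o2: d²=148 > ρ²=11 → inactive
o3: d²=520 > ρ²=11 → inactive
F = F_att + ΣF_rep = (-2.6250,-1.1250)
p' = p + 1/8·F = (-4.3281,5.8594)

Fx=-2.6250 Fy=-1.1250 x'=-4.3281 y'=5.8594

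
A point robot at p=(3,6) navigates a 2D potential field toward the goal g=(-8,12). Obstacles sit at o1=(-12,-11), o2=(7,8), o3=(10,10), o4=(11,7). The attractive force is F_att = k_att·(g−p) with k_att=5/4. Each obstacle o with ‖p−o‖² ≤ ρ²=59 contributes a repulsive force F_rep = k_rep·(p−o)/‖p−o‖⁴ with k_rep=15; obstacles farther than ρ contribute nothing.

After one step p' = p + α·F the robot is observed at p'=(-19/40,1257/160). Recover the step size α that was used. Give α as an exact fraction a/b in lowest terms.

F_att = 5/4·(g−p) = 5/4·(-11,6) = (-13.7500,7.5000)
o1: d²=514 > ρ²=59 → inactive
o2: d²=20 ≤ ρ²=59; F_rep = 15·(-4,-2)/20² = (-0.1500,-0.0750)
o3: d²=65 > ρ²=59 → inactive
o4: d²=65 > ρ²=59 → inactive
F = F_att + ΣF_rep = (-13.9000,7.4250)
Δp = p'−p = (-3.4750,1.8562); α = Δx/Fx = (-139/40) / (-139/10) = 1/4
check: Δy/Fy = (297/160) / (297/40) = 1/4 ✓

α = 1/4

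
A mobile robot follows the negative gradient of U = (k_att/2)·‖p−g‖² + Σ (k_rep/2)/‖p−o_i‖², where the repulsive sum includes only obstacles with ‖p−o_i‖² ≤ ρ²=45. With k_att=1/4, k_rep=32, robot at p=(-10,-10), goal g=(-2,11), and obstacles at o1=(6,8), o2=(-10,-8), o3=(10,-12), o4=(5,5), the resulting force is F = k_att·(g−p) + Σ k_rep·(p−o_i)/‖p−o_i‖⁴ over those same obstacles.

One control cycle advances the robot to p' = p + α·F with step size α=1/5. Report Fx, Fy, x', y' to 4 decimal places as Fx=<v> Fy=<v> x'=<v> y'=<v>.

F_att = 1/4·(g−p) = 1/4·(8,21) = (2.0000,5.2500)
o1: d²=580 > ρ²=45 → inactive
o2: d²=4 ≤ ρ²=45; F_rep = 32·(0,-2)/4² = (0.0000,-4.0000)
o3: d²=404 > ρ²=45 → inactive
o4: d²=450 > ρ²=45 → inactive
F = F_att + ΣF_rep = (2.0000,1.2500)
p' = p + 1/5·F = (-9.6000,-9.7500)

Fx=2.0000 Fy=1.2500 x'=-9.6000 y'=-9.7500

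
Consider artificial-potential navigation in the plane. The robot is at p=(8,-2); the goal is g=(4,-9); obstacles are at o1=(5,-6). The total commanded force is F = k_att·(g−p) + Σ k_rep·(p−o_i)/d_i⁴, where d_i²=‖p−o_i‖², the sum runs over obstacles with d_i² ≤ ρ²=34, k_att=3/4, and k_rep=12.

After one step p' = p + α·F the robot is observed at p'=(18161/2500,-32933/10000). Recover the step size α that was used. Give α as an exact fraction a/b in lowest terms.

α = 1/4

F_att = 3/4·(g−p) = 3/4·(-4,-7) = (-3.0000,-5.2500)
o1: d²=25 ≤ ρ²=34; F_rep = 12·(3,4)/25² = (0.0576,0.0768)
F = F_att + ΣF_rep = (-2.9424,-5.1732)
Δp = p'−p = (-0.7356,-1.2933); α = Δx/Fx = (-1839/2500) / (-1839/625) = 1/4
check: Δy/Fy = (-12933/10000) / (-12933/2500) = 1/4 ✓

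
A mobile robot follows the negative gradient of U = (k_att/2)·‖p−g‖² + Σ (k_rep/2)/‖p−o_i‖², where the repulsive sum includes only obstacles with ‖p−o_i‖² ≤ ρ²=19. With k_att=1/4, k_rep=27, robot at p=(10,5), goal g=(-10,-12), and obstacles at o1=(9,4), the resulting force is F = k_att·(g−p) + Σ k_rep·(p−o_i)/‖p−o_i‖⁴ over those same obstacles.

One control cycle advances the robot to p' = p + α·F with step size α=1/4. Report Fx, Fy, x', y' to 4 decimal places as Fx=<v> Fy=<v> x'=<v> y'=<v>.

F_att = 1/4·(g−p) = 1/4·(-20,-17) = (-5.0000,-4.2500)
o1: d²=2 ≤ ρ²=19; F_rep = 27·(1,1)/2² = (6.7500,6.7500)
F = F_att + ΣF_rep = (1.7500,2.5000)
p' = p + 1/4·F = (10.4375,5.6250)

Fx=1.7500 Fy=2.5000 x'=10.4375 y'=5.6250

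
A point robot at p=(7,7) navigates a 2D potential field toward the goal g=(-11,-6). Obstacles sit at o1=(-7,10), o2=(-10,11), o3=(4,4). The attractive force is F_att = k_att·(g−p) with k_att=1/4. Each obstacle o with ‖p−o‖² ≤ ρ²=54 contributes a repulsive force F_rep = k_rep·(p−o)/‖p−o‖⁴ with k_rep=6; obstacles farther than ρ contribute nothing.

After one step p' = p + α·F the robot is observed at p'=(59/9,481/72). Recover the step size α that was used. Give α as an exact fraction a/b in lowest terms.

F_att = 1/4·(g−p) = 1/4·(-18,-13) = (-4.5000,-3.2500)
o1: d²=205 > ρ²=54 → inactive
o2: d²=305 > ρ²=54 → inactive
o3: d²=18 ≤ ρ²=54; F_rep = 6·(3,3)/18² = (0.0556,0.0556)
F = F_att + ΣF_rep = (-4.4444,-3.1944)
Δp = p'−p = (-0.4444,-0.3194); α = Δx/Fx = (-4/9) / (-40/9) = 1/10
check: Δy/Fy = (-23/72) / (-115/36) = 1/10 ✓

α = 1/10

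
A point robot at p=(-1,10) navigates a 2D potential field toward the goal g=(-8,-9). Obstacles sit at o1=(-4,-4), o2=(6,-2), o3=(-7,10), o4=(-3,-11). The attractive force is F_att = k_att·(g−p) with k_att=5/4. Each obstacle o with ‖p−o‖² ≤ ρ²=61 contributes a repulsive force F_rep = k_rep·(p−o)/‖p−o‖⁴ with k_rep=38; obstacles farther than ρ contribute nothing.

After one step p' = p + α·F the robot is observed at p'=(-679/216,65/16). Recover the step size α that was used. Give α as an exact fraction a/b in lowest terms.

F_att = 5/4·(g−p) = 5/4·(-7,-19) = (-8.7500,-23.7500)
o1: d²=205 > ρ²=61 → inactive
o2: d²=193 > ρ²=61 → inactive
o3: d²=36 ≤ ρ²=61; F_rep = 38·(6,0)/36² = (0.1759,0.0000)
o4: d²=445 > ρ²=61 → inactive
F = F_att + ΣF_rep = (-8.5741,-23.7500)
Δp = p'−p = (-2.1435,-5.9375); α = Δx/Fx = (-463/216) / (-463/54) = 1/4
check: Δy/Fy = (-95/16) / (-95/4) = 1/4 ✓

α = 1/4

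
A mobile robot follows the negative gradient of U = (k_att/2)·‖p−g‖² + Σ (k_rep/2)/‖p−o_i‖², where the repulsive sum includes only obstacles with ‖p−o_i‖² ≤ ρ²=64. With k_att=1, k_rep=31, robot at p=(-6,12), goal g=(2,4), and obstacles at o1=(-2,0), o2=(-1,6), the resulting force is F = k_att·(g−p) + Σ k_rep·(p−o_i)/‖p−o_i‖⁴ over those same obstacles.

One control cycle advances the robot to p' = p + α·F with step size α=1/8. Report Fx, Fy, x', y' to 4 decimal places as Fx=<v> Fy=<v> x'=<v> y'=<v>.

F_att = 1·(g−p) = 1·(8,-8) = (8.0000,-8.0000)
o1: d²=160 > ρ²=64 → inactive
o2: d²=61 ≤ ρ²=64; F_rep = 31·(-5,6)/61² = (-0.0417,0.0500)
F = F_att + ΣF_rep = (7.9583,-7.9500)
p' = p + 1/8·F = (-5.0052,11.0062)

Fx=7.9583 Fy=-7.9500 x'=-5.0052 y'=11.0062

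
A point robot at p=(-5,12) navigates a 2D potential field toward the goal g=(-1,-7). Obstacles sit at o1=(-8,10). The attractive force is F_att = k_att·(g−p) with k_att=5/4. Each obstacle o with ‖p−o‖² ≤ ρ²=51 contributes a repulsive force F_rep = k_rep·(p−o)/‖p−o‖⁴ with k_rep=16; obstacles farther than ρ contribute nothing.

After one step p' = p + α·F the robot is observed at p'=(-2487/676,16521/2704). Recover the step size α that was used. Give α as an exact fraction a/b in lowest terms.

F_att = 5/4·(g−p) = 5/4·(4,-19) = (5.0000,-23.7500)
o1: d²=13 ≤ ρ²=51; F_rep = 16·(3,2)/13² = (0.2840,0.1893)
F = F_att + ΣF_rep = (5.2840,-23.5607)
Δp = p'−p = (1.3210,-5.8902); α = Δx/Fx = (893/676) / (893/169) = 1/4
check: Δy/Fy = (-15927/2704) / (-15927/676) = 1/4 ✓

α = 1/4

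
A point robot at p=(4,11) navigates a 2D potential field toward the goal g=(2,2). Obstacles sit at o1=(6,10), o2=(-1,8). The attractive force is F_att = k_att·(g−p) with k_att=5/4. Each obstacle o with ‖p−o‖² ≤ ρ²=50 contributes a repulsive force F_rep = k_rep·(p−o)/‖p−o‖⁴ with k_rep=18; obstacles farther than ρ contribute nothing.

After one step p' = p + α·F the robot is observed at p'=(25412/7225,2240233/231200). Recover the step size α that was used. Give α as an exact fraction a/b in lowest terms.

F_att = 5/4·(g−p) = 5/4·(-2,-9) = (-2.5000,-11.2500)
o1: d²=5 ≤ ρ²=50; F_rep = 18·(-2,1)/5² = (-1.4400,0.7200)
o2: d²=34 ≤ ρ²=50; F_rep = 18·(5,3)/34² = (0.0779,0.0467)
F = F_att + ΣF_rep = (-3.8621,-10.4833)
Δp = p'−p = (-0.4828,-1.3104); α = Δx/Fx = (-3488/7225) / (-27904/7225) = 1/8
check: Δy/Fy = (-302967/231200) / (-302967/28900) = 1/8 ✓

α = 1/8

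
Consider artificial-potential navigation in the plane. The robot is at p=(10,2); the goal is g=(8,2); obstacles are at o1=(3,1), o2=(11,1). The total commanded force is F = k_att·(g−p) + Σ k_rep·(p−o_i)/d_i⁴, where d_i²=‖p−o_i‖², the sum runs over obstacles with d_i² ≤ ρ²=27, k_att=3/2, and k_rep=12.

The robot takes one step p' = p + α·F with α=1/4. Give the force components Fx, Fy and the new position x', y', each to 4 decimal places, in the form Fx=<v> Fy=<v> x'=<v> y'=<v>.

Fx=-6.0000 Fy=3.0000 x'=8.5000 y'=2.7500

F_att = 3/2·(g−p) = 3/2·(-2,0) = (-3.0000,0.0000)
o1: d²=50 > ρ²=27 → inactive
o2: d²=2 ≤ ρ²=27; F_rep = 12·(-1,1)/2² = (-3.0000,3.0000)
F = F_att + ΣF_rep = (-6.0000,3.0000)
p' = p + 1/4·F = (8.5000,2.7500)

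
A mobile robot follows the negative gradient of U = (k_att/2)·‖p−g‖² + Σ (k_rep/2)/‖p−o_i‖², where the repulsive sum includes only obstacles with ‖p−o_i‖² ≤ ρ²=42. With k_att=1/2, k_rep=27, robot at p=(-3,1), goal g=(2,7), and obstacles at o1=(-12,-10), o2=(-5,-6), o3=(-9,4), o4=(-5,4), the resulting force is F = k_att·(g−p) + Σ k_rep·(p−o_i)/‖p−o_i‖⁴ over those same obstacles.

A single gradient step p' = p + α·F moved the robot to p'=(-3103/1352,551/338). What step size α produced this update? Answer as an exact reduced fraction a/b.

F_att = 1/2·(g−p) = 1/2·(5,6) = (2.5000,3.0000)
o1: d²=202 > ρ²=42 → inactive
o2: d²=53 > ρ²=42 → inactive
o3: d²=45 > ρ²=42 → inactive
o4: d²=13 ≤ ρ²=42; F_rep = 27·(2,-3)/13² = (0.3195,-0.4793)
F = F_att + ΣF_rep = (2.8195,2.5207)
Δp = p'−p = (0.7049,0.6302); α = Δx/Fx = (953/1352) / (953/338) = 1/4
check: Δy/Fy = (213/338) / (426/169) = 1/4 ✓

α = 1/4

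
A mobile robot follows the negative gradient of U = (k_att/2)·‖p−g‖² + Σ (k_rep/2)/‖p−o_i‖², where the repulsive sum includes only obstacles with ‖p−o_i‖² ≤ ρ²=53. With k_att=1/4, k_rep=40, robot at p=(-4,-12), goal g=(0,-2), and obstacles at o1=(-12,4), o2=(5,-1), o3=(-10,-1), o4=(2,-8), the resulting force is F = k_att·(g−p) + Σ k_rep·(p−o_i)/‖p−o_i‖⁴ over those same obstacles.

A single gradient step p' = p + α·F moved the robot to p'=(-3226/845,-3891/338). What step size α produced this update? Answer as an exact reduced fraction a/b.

α = 1/5

F_att = 1/4·(g−p) = 1/4·(4,10) = (1.0000,2.5000)
o1: d²=320 > ρ²=53 → inactive
o2: d²=202 > ρ²=53 → inactive
o3: d²=157 > ρ²=53 → inactive
o4: d²=52 ≤ ρ²=53; F_rep = 40·(-6,-4)/52² = (-0.0888,-0.0592)
F = F_att + ΣF_rep = (0.9112,2.4408)
Δp = p'−p = (0.1822,0.4882); α = Δx/Fx = (154/845) / (154/169) = 1/5
check: Δy/Fy = (165/338) / (825/338) = 1/5 ✓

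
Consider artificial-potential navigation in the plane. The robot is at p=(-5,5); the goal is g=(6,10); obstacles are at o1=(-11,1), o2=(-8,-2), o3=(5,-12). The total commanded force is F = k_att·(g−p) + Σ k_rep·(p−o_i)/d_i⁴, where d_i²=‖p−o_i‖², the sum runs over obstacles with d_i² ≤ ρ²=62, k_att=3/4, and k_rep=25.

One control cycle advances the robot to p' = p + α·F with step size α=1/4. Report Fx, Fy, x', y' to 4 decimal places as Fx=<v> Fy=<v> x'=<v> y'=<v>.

F_att = 3/4·(g−p) = 3/4·(11,5) = (8.2500,3.7500)
o1: d²=52 ≤ ρ²=62; F_rep = 25·(6,4)/52² = (0.0555,0.0370)
o2: d²=58 ≤ ρ²=62; F_rep = 25·(3,7)/58² = (0.0223,0.0520)
o3: d²=389 > ρ²=62 → inactive
F = F_att + ΣF_rep = (8.3278,3.8390)
p' = p + 1/4·F = (-2.9181,5.9598)

Fx=8.3278 Fy=3.8390 x'=-2.9181 y'=5.9598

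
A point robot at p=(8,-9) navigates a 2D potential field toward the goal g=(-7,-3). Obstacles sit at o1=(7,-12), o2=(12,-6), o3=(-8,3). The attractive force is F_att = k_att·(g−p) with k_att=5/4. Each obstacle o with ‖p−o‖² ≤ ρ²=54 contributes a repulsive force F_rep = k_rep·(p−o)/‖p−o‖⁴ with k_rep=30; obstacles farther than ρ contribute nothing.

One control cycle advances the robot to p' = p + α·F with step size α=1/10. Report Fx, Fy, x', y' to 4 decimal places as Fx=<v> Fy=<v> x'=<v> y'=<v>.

Fx=-18.6420 Fy=8.2560 x'=6.1358 y'=-8.1744

F_att = 5/4·(g−p) = 5/4·(-15,6) = (-18.7500,7.5000)
o1: d²=10 ≤ ρ²=54; F_rep = 30·(1,3)/10² = (0.3000,0.9000)
o2: d²=25 ≤ ρ²=54; F_rep = 30·(-4,-3)/25² = (-0.1920,-0.1440)
o3: d²=400 > ρ²=54 → inactive
F = F_att + ΣF_rep = (-18.6420,8.2560)
p' = p + 1/10·F = (6.1358,-8.1744)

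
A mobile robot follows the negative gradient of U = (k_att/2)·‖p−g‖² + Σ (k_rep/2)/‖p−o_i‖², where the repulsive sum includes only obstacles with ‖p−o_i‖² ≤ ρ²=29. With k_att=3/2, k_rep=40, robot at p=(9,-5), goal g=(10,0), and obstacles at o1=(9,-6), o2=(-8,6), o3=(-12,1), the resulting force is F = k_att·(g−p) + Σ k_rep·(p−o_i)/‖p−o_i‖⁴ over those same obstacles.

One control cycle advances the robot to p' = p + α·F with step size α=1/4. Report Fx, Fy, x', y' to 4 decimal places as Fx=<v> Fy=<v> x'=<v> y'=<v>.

Fx=1.5000 Fy=47.5000 x'=9.3750 y'=6.8750

F_att = 3/2·(g−p) = 3/2·(1,5) = (1.5000,7.5000)
o1: d²=1 ≤ ρ²=29; F_rep = 40·(0,1)/1² = (0.0000,40.0000)
o2: d²=410 > ρ²=29 → inactive
o3: d²=477 > ρ²=29 → inactive
F = F_att + ΣF_rep = (1.5000,47.5000)
p' = p + 1/4·F = (9.3750,6.8750)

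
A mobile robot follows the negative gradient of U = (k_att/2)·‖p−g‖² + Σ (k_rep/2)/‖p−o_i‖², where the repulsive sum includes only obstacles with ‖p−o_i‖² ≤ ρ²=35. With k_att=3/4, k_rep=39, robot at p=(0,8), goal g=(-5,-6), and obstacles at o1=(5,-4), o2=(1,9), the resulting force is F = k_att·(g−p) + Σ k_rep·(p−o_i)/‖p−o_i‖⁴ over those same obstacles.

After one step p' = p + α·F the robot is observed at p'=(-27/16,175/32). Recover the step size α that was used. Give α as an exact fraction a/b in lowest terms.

α = 1/8

F_att = 3/4·(g−p) = 3/4·(-5,-14) = (-3.7500,-10.5000)
o1: d²=169 > ρ²=35 → inactive
o2: d²=2 ≤ ρ²=35; F_rep = 39·(-1,-1)/2² = (-9.7500,-9.7500)
F = F_att + ΣF_rep = (-13.5000,-20.2500)
Δp = p'−p = (-1.6875,-2.5312); α = Δx/Fx = (-27/16) / (-27/2) = 1/8
check: Δy/Fy = (-81/32) / (-81/4) = 1/8 ✓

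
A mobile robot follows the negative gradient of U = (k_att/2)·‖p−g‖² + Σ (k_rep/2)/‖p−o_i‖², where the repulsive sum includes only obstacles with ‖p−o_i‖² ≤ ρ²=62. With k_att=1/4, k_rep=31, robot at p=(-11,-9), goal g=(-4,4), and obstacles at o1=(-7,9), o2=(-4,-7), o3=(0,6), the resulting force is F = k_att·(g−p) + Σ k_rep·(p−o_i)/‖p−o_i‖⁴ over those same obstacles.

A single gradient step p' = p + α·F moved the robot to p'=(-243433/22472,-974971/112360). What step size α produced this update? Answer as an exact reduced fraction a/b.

α = 1/10

F_att = 1/4·(g−p) = 1/4·(7,13) = (1.7500,3.2500)
o1: d²=340 > ρ²=62 → inactive
o2: d²=53 ≤ ρ²=62; F_rep = 31·(-7,-2)/53² = (-0.0773,-0.0221)
o3: d²=346 > ρ²=62 → inactive
F = F_att + ΣF_rep = (1.6727,3.2279)
Δp = p'−p = (0.1673,0.3228); α = Δx/Fx = (3759/22472) / (18795/11236) = 1/10
check: Δy/Fy = (36269/112360) / (36269/11236) = 1/10 ✓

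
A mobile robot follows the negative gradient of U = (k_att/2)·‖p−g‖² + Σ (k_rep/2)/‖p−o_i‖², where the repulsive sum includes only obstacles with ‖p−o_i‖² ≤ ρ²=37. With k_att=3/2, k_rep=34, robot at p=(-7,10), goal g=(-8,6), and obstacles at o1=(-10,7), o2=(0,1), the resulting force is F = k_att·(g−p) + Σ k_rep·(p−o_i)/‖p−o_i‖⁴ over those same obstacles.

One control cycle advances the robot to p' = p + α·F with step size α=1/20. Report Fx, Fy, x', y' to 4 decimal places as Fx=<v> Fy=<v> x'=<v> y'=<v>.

Fx=-1.1852 Fy=-5.6852 x'=-7.0593 y'=9.7157

F_att = 3/2·(g−p) = 3/2·(-1,-4) = (-1.5000,-6.0000)
o1: d²=18 ≤ ρ²=37; F_rep = 34·(3,3)/18² = (0.3148,0.3148)
o2: d²=130 > ρ²=37 → inactive
F = F_att + ΣF_rep = (-1.1852,-5.6852)
p' = p + 1/20·F = (-7.0593,9.7157)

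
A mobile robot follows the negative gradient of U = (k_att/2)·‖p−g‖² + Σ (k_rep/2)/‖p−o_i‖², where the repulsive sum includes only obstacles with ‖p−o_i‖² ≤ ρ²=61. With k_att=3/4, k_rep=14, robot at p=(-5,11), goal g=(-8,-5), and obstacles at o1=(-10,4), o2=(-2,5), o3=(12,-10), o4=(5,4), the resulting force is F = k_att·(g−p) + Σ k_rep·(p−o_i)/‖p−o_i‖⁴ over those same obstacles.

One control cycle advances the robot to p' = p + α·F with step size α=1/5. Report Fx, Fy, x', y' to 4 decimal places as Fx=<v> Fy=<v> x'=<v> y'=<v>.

F_att = 3/4·(g−p) = 3/4·(-3,-16) = (-2.2500,-12.0000)
o1: d²=74 > ρ²=61 → inactive
o2: d²=45 ≤ ρ²=61; F_rep = 14·(-3,6)/45² = (-0.0207,0.0415)
o3: d²=730 > ρ²=61 → inactive
o4: d²=149 > ρ²=61 → inactive
F = F_att + ΣF_rep = (-2.2707,-11.9585)
p' = p + 1/5·F = (-5.4541,8.6083)

Fx=-2.2707 Fy=-11.9585 x'=-5.4541 y'=8.6083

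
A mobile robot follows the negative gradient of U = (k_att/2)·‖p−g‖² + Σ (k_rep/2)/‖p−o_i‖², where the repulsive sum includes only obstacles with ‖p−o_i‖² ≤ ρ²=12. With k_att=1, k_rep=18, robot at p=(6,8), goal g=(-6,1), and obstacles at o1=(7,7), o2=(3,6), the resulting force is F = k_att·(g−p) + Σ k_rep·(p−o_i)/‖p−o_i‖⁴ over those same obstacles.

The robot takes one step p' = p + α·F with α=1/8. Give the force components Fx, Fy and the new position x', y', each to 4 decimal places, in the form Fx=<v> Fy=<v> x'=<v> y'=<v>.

F_att = 1·(g−p) = 1·(-12,-7) = (-12.0000,-7.0000)
o1: d²=2 ≤ ρ²=12; F_rep = 18·(-1,1)/2² = (-4.5000,4.5000)
o2: d²=13 > ρ²=12 → inactive
F = F_att + ΣF_rep = (-16.5000,-2.5000)
p' = p + 1/8·F = (3.9375,7.6875)

Fx=-16.5000 Fy=-2.5000 x'=3.9375 y'=7.6875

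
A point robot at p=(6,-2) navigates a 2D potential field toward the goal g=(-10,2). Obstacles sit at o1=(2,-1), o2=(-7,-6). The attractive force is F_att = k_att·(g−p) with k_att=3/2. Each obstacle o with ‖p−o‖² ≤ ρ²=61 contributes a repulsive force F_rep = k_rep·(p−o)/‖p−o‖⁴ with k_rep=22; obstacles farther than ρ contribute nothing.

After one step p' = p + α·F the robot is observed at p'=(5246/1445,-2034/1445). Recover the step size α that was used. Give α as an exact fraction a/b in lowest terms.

F_att = 3/2·(g−p) = 3/2·(-16,4) = (-24.0000,6.0000)
o1: d²=17 ≤ ρ²=61; F_rep = 22·(4,-1)/17² = (0.3045,-0.0761)
o2: d²=185 > ρ²=61 → inactive
F = F_att + ΣF_rep = (-23.6955,5.9239)
Δp = p'−p = (-2.3696,0.5924); α = Δx/Fx = (-3424/1445) / (-6848/289) = 1/10
check: Δy/Fy = (856/1445) / (1712/289) = 1/10 ✓

α = 1/10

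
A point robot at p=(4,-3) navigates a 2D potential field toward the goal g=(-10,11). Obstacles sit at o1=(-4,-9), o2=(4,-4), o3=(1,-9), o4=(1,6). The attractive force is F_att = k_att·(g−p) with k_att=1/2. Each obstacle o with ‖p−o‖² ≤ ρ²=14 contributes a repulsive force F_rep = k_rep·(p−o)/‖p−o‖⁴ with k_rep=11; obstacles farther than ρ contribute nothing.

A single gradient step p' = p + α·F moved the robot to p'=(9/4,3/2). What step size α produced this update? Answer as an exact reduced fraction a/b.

α = 1/4

F_att = 1/2·(g−p) = 1/2·(-14,14) = (-7.0000,7.0000)
o1: d²=100 > ρ²=14 → inactive
o2: d²=1 ≤ ρ²=14; F_rep = 11·(0,1)/1² = (0.0000,11.0000)
o3: d²=45 > ρ²=14 → inactive
o4: d²=90 > ρ²=14 → inactive
F = F_att + ΣF_rep = (-7.0000,18.0000)
Δp = p'−p = (-1.7500,4.5000); α = Δx/Fx = (-7/4) / (-7) = 1/4
check: Δy/Fy = (9/2) / (18) = 1/4 ✓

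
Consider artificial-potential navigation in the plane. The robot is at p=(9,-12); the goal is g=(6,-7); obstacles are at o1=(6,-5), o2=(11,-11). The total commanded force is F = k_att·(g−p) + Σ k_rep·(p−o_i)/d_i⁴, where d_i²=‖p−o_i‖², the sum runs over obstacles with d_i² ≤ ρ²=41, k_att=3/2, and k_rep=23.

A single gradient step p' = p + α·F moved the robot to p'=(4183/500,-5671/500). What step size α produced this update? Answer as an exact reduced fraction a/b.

α = 1/10

F_att = 3/2·(g−p) = 3/2·(-3,5) = (-4.5000,7.5000)
o1: d²=58 > ρ²=41 → inactive
o2: d²=5 ≤ ρ²=41; F_rep = 23·(-2,-1)/5² = (-1.8400,-0.9200)
F = F_att + ΣF_rep = (-6.3400,6.5800)
Δp = p'−p = (-0.6340,0.6580); α = Δx/Fx = (-317/500) / (-317/50) = 1/10
check: Δy/Fy = (329/500) / (329/50) = 1/10 ✓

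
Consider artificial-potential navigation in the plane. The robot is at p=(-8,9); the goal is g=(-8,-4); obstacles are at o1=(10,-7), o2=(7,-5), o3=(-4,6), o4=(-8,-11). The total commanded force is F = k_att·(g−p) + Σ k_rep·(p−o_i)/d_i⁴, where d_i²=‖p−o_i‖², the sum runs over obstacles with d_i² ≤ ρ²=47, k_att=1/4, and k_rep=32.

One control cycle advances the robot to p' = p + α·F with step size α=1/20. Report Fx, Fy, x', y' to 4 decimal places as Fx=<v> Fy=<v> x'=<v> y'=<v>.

F_att = 1/4·(g−p) = 1/4·(0,-13) = (0.0000,-3.2500)
o1: d²=580 > ρ²=47 → inactive
o2: d²=421 > ρ²=47 → inactive
o3: d²=25 ≤ ρ²=47; F_rep = 32·(-4,3)/25² = (-0.2048,0.1536)
o4: d²=400 > ρ²=47 → inactive
F = F_att + ΣF_rep = (-0.2048,-3.0964)
p' = p + 1/20·F = (-8.0102,8.8452)

Fx=-0.2048 Fy=-3.0964 x'=-8.0102 y'=8.8452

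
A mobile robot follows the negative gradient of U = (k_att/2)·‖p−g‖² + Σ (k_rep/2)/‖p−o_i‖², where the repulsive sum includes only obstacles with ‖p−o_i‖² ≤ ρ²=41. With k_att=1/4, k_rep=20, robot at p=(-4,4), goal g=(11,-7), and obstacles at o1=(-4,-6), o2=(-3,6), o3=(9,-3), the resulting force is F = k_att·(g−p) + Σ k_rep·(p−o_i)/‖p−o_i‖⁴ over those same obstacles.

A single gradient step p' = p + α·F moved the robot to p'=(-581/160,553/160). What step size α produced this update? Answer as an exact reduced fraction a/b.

F_att = 1/4·(g−p) = 1/4·(15,-11) = (3.7500,-2.7500)
o1: d²=100 > ρ²=41 → inactive
o2: d²=5 ≤ ρ²=41; F_rep = 20·(-1,-2)/5² = (-0.8000,-1.6000)
o3: d²=218 > ρ²=41 → inactive
F = F_att + ΣF_rep = (2.9500,-4.3500)
Δp = p'−p = (0.3688,-0.5437); α = Δx/Fx = (59/160) / (59/20) = 1/8
check: Δy/Fy = (-87/160) / (-87/20) = 1/8 ✓

α = 1/8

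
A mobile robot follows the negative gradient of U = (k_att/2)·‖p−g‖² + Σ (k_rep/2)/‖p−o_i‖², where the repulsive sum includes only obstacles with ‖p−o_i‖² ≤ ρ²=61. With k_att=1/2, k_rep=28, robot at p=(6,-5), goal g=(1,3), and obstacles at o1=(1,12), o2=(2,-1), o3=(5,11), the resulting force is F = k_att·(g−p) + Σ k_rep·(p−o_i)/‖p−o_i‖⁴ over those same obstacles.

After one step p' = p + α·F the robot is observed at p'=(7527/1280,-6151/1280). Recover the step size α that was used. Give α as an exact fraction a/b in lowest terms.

α = 1/20

F_att = 1/2·(g−p) = 1/2·(-5,8) = (-2.5000,4.0000)
o1: d²=314 > ρ²=61 → inactive
o2: d²=32 ≤ ρ²=61; F_rep = 28·(4,-4)/32² = (0.1094,-0.1094)
o3: d²=257 > ρ²=61 → inactive
F = F_att + ΣF_rep = (-2.3906,3.8906)
Δp = p'−p = (-0.1195,0.1945); α = Δx/Fx = (-153/1280) / (-153/64) = 1/20
check: Δy/Fy = (249/1280) / (249/64) = 1/20 ✓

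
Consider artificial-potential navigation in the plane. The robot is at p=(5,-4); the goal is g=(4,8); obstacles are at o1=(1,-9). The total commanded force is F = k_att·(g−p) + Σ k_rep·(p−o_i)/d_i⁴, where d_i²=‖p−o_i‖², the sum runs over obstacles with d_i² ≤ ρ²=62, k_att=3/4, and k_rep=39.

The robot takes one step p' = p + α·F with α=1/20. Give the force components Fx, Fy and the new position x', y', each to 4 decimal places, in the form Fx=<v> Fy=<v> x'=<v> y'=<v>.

F_att = 3/4·(g−p) = 3/4·(-1,12) = (-0.7500,9.0000)
o1: d²=41 ≤ ρ²=62; F_rep = 39·(4,5)/41² = (0.0928,0.1160)
F = F_att + ΣF_rep = (-0.6572,9.1160)
p' = p + 1/20·F = (4.9671,-3.5442)

Fx=-0.6572 Fy=9.1160 x'=4.9671 y'=-3.5442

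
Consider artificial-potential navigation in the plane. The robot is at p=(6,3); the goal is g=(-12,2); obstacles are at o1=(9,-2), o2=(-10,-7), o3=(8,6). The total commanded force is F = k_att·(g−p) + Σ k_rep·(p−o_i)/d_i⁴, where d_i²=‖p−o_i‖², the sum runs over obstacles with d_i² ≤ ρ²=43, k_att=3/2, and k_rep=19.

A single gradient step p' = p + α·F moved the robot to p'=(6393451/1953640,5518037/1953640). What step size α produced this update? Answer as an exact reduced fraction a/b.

α = 1/10

F_att = 3/2·(g−p) = 3/2·(-18,-1) = (-27.0000,-1.5000)
o1: d²=34 ≤ ρ²=43; F_rep = 19·(-3,5)/34² = (-0.0493,0.0822)
o2: d²=356 > ρ²=43 → inactive
o3: d²=13 ≤ ρ²=43; F_rep = 19·(-2,-3)/13² = (-0.2249,-0.3373)
F = F_att + ΣF_rep = (-27.2742,-1.7551)
Δp = p'−p = (-2.7274,-0.1755); α = Δx/Fx = (-5328389/1953640) / (-5328389/195364) = 1/10
check: Δy/Fy = (-342883/1953640) / (-342883/195364) = 1/10 ✓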